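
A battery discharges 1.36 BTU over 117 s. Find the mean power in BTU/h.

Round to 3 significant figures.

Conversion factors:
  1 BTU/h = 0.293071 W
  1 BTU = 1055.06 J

1.36 BTU × 1055.06 = 1434.88 J
P = E / t = 1434.88 J / 117 s = 12.2639 W
12.2639 W ÷ (0.293071 W/BTU/h) = 41.8462 BTU/h

41.8 BTU/h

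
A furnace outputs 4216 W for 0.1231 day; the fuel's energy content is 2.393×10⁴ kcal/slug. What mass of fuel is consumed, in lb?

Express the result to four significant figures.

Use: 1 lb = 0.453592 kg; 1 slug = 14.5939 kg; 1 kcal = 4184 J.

0.1231 day → 10635.8 s
E = P × t = 4216 × 10635.8 = 4.48405×10⁷ J
2.393×10⁴ kcal/slug → 6.86061×10⁶ J/kg
m = E / e_s = 4.48405×10⁷ / 6.86061×10⁶ = 6.53593 kg
In lb: 6.53593 / 0.453592 = 14.4093 lb

14.41 lb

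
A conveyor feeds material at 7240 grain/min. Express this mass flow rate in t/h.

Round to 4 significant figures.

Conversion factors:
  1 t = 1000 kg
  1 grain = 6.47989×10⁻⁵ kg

0.02815 t/h

7240 grain/min × 6.47989×10⁻⁵ kg/grain ÷ 60 s/min = 0.00781907 kg/s
0.00781907 kg/s ÷ 1000 kg/t × 3600 s/h = 0.0281487 t/h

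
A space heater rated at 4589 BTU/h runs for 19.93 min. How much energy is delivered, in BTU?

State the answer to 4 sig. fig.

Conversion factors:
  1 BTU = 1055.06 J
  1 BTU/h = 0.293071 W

4589 BTU/h × 0.293071 → 1344.9 W
19.93 min × 60 → 1195.8 s
E = P × t = 1344.9 W × 1195.8 s = 1.60823×10⁶ J
1.60823×10⁶ J ÷ (1055.06 J/BTU) = 1524.3 BTU

1524 BTU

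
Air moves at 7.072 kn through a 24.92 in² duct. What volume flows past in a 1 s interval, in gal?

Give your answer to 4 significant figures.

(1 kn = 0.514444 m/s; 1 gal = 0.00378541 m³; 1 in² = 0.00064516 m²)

15.45 gal

7.072 kn × 0.514444 = 3.63815 m/s
24.92 in² × 0.00064516 = 0.0160774 m²
V = v × A × t = 3.63815 m/s × 0.0160774 m² × 1 s = 0.058492 m³
0.058492 m³ ÷ (0.00378541 m³/gal) = 15.452 gal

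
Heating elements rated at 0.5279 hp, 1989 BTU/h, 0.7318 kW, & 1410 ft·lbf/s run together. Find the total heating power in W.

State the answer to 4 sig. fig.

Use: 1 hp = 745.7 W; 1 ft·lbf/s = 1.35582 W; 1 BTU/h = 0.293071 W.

3620 W

0.5279 hp × 745.7 = 393.655 W
1989 BTU/h × 0.293071 = 582.918 W
0.7318 kW × 1000 = 731.8 W
1410 ft·lbf/s × 1.35582 = 1911.71 W
Total: 393.655 + 582.918 + 731.8 + 1911.71 = 3620.08 W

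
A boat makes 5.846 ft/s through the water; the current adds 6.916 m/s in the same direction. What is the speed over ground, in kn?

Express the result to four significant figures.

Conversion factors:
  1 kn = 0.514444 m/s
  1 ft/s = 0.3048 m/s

16.91 kn

5.846 ft/s × 0.3048 = 1.78186 m/s
6.916 m/s (already m/s)
Combined: 1.78186 + 6.916 = 8.69786 m/s
In kn: 8.69786 / 0.514444 = 16.9073 kn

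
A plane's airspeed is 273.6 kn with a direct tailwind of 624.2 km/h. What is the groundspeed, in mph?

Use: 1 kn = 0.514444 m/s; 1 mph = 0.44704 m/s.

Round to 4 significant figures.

702.7 mph

273.6 kn × 0.514444 → 140.752 m/s
624.2 km/h × (1/3.6) → 173.389 m/s
Total: 140.752 + 173.389 = 314.141 m/s
In mph: 314.141 / 0.44704 = 702.713 mph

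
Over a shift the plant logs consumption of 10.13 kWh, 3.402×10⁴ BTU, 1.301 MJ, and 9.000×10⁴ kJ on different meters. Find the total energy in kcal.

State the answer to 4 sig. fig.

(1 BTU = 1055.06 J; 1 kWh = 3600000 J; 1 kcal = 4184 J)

3.912×10⁴ kcal

10.13 kWh × 3600000 = 3.6468×10⁷ J
3.402×10⁴ BTU × 1055.06 = 3.58931×10⁷ J
1.301 MJ × 1000000 = 1.301×10⁶ J
9.000×10⁴ kJ × 1000 = 9×10⁷ J
Sum: 3.6468×10⁷ + 3.58931×10⁷ + 1.301×10⁶ + 9×10⁷ = 1.63662×10⁸ J
In kcal: 1.63662×10⁸ / 4184 = 39116.2 kcal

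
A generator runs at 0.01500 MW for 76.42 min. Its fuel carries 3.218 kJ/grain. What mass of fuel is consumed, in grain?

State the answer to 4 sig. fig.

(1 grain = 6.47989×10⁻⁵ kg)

2.137×10⁴ grain

0.01500 MW → 15000 W
76.42 min → 4585.2 s
E = P × t = 15000 × 4585.2 = 6.8778×10⁷ J
3.218 kJ/grain → 4.96613×10⁷ J/kg
m = E / e_s = 6.8778×10⁷ / 4.96613×10⁷ = 1.38494 kg
In grain: 1.38494 / 6.47989×10⁻⁵ = 21372.9 grain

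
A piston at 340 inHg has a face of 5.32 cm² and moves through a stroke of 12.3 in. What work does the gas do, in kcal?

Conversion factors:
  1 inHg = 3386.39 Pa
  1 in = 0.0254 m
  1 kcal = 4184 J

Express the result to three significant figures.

340 inHg → 1.15137×10⁶ Pa
5.32 cm² → 5.32×10⁻⁴ m²
F = P × A = 1.15137×10⁶ × 5.32×10⁻⁴ = 612.529 N
12.3 in → 0.31242 m
W = F × d = 612.529 × 0.31242 = 191.366 J
In kcal: 191.366 / 4184 = 0.0457376 kcal

0.0457 kcal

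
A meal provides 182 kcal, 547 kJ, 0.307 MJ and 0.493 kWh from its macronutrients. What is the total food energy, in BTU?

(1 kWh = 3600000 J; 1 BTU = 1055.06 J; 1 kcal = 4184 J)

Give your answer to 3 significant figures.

3210 BTU

182 kcal × 4184 = 761488 J
547 kJ × 1000 = 547000 J
0.307 MJ × 1000000 = 307000 J
0.493 kWh × 3600000 = 1.7748×10⁶ J
Sum: 761488 + 547000 + 307000 + 1.7748×10⁶ = 3.39029×10⁶ J
In BTU: 3.39029×10⁶ / 1055.06 = 3213.36 BTU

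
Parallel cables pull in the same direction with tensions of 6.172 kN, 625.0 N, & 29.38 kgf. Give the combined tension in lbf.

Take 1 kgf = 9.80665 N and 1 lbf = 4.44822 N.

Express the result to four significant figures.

1593 lbf

6.172 kN × 1000 = 6172 N
625.0 N (already N)
29.38 kgf × 9.80665 = 288.119 N
Total: 6172 + 625 + 288.119 = 7085.12 N
In lbf: 7085.12 / 4.44822 = 1592.8 lbf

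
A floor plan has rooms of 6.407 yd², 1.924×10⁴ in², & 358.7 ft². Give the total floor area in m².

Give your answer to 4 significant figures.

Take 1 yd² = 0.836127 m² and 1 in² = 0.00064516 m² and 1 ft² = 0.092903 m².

6.407 yd² × 0.836127 = 5.35707 m²
1.924×10⁴ in² × 0.00064516 = 12.4129 m²
358.7 ft² × 0.092903 = 33.3243 m²
Combined: 5.35707 + 12.4129 + 33.3243 = 51.0943 m²

51.09 m²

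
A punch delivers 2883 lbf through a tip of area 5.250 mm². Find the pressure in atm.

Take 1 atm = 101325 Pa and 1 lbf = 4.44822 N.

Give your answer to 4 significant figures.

2883 lbf × 4.44822 → 12824.2 N
5.250 mm² × 10⁻⁶ → 5.25×10⁻⁶ m²
P = F / A = 12824.2 N / 5.25×10⁻⁶ m² = 2.4427×10⁹ Pa
2.4427×10⁹ Pa ÷ (101325 Pa/atm) = 24107.6 atm

2.411×10⁴ atm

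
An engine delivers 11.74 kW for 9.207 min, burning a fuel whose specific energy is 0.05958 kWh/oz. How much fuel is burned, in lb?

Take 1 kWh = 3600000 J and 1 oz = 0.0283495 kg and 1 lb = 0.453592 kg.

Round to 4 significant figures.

1.890 lb

11.74 kW → 11740 W
9.207 min → 552.42 s
E = P × t = 11740 × 552.42 = 6.48541×10⁶ J
0.05958 kWh/oz → 7.56585×10⁶ J/kg
m = E / e_s = 6.48541×10⁶ / 7.56585×10⁶ = 0.857195 kg
In lb: 0.857195 / 0.453592 = 1.88979 lb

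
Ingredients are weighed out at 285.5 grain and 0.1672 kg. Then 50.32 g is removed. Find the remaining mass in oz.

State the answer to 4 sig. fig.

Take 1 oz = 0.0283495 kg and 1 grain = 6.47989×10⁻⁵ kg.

4.775 oz

285.5 grain × 6.47989×10⁻⁵ = 0.0185001 kg
0.1672 kg (already kg)
50.32 g × 0.001 = 0.05032 kg
Sum: 0.0185001 + 0.1672 − 0.05032 = 0.13538 kg
In oz: 0.13538 / 0.0283495 = 4.77539 oz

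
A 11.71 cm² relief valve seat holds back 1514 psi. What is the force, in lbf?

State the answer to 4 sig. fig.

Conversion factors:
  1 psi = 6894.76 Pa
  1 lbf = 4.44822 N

2748 lbf

1514 psi × 6894.76 → 1.04387×10⁷ Pa
11.71 cm² × 0.0001 → 0.001171 m²
F = P × A = 1.04387×10⁷ Pa × 0.001171 m² = 12223.7 N
12223.7 N ÷ (4.44822 N/lbf) = 2748 lbf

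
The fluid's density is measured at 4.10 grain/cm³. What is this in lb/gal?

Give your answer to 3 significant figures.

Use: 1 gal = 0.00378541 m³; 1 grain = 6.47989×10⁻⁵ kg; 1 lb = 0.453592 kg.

4.10 grain/cm³ × 6.47989×10⁻⁵ kg/grain ÷ 10⁻⁶ m³/cm³ = 265.675 kg/m³
265.675 kg/m³ ÷ 0.453592 kg/lb × 0.00378541 m³/gal = 2.21717 lb/gal

2.22 lb/gal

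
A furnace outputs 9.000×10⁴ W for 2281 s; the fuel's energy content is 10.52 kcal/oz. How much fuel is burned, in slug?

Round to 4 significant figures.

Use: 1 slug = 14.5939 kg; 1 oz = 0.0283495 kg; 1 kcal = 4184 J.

9.060 slug

E = P × t = 90000 × 2281 = 2.0529×10⁸ J
10.52 kcal/oz → 1.55261×10⁶ J/kg
m = E / e_s = 2.0529×10⁸ / 1.55261×10⁶ = 132.223 kg
In slug: 132.223 / 14.5939 = 9.06016 slug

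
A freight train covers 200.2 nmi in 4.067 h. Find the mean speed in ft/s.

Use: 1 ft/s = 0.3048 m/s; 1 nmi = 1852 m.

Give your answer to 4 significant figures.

200.2 nmi × 1852 → 370770 m
4.067 h × 3600 → 14641.2 s
v = d / t = 370770 m / 14641.2 s = 25.3237 m/s
25.3237 m/s ÷ (0.3048 m/s/ft/s) = 83.083 ft/s

83.08 ft/s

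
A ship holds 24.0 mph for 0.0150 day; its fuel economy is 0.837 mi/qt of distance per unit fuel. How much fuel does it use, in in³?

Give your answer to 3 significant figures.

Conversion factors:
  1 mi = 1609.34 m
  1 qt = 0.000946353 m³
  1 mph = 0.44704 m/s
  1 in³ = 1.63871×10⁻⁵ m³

596 in³

24.0 mph → 10.729 m/s
0.0150 day → 1296 s
d = v × t = 10.729 × 1296 = 13904.8 m
0.837 mi/qt → 1.42338×10⁶ m/m³
V = d / (distance per unit fuel) = 13904.8 / 1.42338×10⁶ = 0.00976886 m³
In in³: 0.00976886 / 1.63871×10⁻⁵ = 596.131 in³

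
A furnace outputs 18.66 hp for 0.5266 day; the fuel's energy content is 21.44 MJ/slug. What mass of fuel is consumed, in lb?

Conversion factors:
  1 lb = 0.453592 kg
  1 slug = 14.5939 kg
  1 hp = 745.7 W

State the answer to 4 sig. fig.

18.66 hp → 13914.8 W
0.5266 day → 45498.2 s
E = P × t = 13914.8 × 45498.2 = 6.33098×10⁸ J
21.44 MJ/slug → 1.46911×10⁶ J/kg
m = E / e_s = 6.33098×10⁸ / 1.46911×10⁶ = 430.94 kg
In lb: 430.94 / 0.453592 = 950.061 lb

950.1 lb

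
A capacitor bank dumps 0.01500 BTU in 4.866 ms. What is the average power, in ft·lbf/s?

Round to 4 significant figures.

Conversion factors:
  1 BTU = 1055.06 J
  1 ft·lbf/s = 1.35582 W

0.01500 BTU × 1055.06 → 15.8259 J
4.866 ms × 0.001 → 0.004866 s
P = E / t = 15.8259 J / 0.004866 s = 3252.34 W
3252.34 W ÷ (1.35582 W/ft·lbf/s) = 2398.8 ft·lbf/s

2399 ft·lbf/s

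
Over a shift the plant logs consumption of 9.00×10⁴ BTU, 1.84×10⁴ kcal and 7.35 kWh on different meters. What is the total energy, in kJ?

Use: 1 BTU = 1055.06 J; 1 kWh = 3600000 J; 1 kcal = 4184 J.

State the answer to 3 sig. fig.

1.98×10⁵ kJ

9.00×10⁴ BTU × 1055.06 = 9.49554×10⁷ J
1.84×10⁴ kcal × 4184 = 7.69856×10⁷ J
7.35 kWh × 3600000 = 2.646×10⁷ J
Total: 9.49554×10⁷ + 7.69856×10⁷ + 2.646×10⁷ = 1.98401×10⁸ J
In kJ: 1.98401×10⁸ / 1000 = 198401 kJ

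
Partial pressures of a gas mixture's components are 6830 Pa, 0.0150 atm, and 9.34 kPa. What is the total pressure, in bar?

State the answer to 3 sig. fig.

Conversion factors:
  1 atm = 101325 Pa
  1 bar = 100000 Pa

0.177 bar

6830 Pa (already Pa)
0.0150 atm × 101325 → 1519.88 Pa
9.34 kPa × 1000 → 9340 Pa
Total: 6830 + 1519.88 + 9340 = 17689.9 Pa
In bar: 17689.9 / 100000 = 0.176899 bar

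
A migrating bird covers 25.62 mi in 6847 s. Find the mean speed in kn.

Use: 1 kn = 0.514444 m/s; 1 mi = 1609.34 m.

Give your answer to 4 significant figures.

25.62 mi × 1609.34 = 41231.3 m
v = d / t = 41231.3 m / 6847 s = 6.02181 m/s
6.02181 m/s ÷ (0.514444 m/s/kn) = 11.7055 kn

11.71 kn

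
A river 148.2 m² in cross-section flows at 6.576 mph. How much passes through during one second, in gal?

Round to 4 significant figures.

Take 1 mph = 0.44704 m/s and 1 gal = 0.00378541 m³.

6.576 mph × 0.44704 → 2.93974 m/s
V = v × A × t = 2.93974 m/s × 148.2 m² × 1 s = 435.669 m³
435.669 m³ ÷ (0.00378541 m³/gal) = 115092 gal

1.151×10⁵ gal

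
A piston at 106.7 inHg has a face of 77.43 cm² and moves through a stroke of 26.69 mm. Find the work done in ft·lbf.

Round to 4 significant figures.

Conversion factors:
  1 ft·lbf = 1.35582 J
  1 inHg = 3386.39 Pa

106.7 inHg → 361328 Pa
77.43 cm² → 0.007743 m²
F = P × A = 361328 × 0.007743 = 2797.76 N
26.69 mm → 0.02669 m
W = F × d = 2797.76 × 0.02669 = 74.6722 J
In ft·lbf: 74.6722 / 1.35582 = 55.0753 ft·lbf

55.08 ft·lbf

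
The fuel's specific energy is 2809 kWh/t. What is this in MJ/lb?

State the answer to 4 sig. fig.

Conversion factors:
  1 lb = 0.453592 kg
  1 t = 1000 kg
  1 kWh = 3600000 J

2809 kWh/t × 3600000 J/kWh ÷ 1000 kg/t = 1.01124×10⁷ J/kg
1.01124×10⁷ J/kg ÷ 1000000 J/MJ × 0.453592 kg/lb = 4.5869 MJ/lb

4.587 MJ/lb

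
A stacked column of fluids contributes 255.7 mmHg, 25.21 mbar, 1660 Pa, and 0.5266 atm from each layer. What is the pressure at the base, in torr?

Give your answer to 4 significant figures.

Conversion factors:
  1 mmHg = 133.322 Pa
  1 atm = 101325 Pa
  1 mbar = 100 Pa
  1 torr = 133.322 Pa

255.7 mmHg × 133.322 = 34090.4 Pa
25.21 mbar × 100 = 2521 Pa
1660 Pa (already Pa)
0.5266 atm × 101325 = 53357.7 Pa
Combined: 34090.4 + 2521 + 1660 + 53357.7 = 91629.1 Pa
In torr: 91629.1 / 133.322 = 687.277 torr

687.3 torr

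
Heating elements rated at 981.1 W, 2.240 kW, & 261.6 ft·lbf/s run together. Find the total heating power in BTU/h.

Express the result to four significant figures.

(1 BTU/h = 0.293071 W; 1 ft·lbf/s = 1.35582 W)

1.220×10⁴ BTU/h

981.1 W (already W)
2.240 kW × 1000 = 2240 W
261.6 ft·lbf/s × 1.35582 = 354.683 W
Sum: 981.1 + 2240 + 354.683 = 3575.78 W
In BTU/h: 3575.78 / 0.293071 = 12201.1 BTU/h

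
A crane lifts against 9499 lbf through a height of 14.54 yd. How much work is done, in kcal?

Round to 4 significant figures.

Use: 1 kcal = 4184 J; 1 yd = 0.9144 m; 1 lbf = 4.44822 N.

134.3 kcal

9499 lbf × 4.44822 = 42253.6 N
14.54 yd × 0.9144 = 13.2954 m
W = F × d = 42253.6 N × 13.2954 m = 561779 J
561779 J ÷ (4184 J/kcal) = 134.268 kcal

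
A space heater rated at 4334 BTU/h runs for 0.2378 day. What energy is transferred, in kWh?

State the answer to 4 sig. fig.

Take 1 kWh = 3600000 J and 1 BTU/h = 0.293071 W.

4334 BTU/h × 0.293071 = 1270.17 W
0.2378 day × 86400 = 20545.9 s
E = P × t = 1270.17 W × 20545.9 s = 2.60968×10⁷ J
2.60968×10⁷ J ÷ (3600000 J/kWh) = 7.24911 kWh

7.249 kWh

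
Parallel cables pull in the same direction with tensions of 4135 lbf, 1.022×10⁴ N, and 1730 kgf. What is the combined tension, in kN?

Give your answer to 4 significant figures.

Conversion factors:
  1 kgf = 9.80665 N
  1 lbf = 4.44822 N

4135 lbf × 4.44822 → 18393.4 N
1.022×10⁴ N (already N)
1730 kgf × 9.80665 → 16965.5 N
Total: 18393.4 + 10220 + 16965.5 = 45578.9 N
In kN: 45578.9 / 1000 = 45.5789 kN

45.58 kN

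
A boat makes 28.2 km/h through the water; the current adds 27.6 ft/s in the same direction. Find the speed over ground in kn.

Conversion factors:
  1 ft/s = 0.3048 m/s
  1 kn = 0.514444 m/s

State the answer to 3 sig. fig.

28.2 km/h × (1/3.6) = 7.83333 m/s
27.6 ft/s × 0.3048 = 8.41248 m/s
Total: 7.83333 + 8.41248 = 16.2458 m/s
In kn: 16.2458 / 0.514444 = 31.5793 kn

31.6 kn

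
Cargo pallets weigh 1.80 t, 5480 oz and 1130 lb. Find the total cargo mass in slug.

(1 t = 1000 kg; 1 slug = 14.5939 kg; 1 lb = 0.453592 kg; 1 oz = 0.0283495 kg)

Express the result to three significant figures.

1.80 t × 1000 → 1800 kg
5480 oz × 0.0283495 → 155.355 kg
1130 lb × 0.453592 → 512.559 kg
Total: 1800 + 155.355 + 512.559 = 2467.91 kg
In slug: 2467.91 / 14.5939 = 169.106 slug

169 slug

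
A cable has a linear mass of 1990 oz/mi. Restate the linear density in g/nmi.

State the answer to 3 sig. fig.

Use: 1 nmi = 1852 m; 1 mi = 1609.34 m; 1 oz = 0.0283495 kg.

6.49×10⁴ g/nmi

1990 oz/mi × 0.0283495 kg/oz ÷ 1609.34 m/mi = 0.0350551 kg/m
0.0350551 kg/m ÷ 0.001 kg/g × 1852 m/nmi = 64922 g/nmi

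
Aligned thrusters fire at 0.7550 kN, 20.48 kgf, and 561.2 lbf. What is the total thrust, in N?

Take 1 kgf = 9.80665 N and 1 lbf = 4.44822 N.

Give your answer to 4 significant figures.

3452 N

0.7550 kN × 1000 = 755 N
20.48 kgf × 9.80665 = 200.84 N
561.2 lbf × 4.44822 = 2496.34 N
Combined: 755 + 200.84 + 2496.34 = 3452.18 N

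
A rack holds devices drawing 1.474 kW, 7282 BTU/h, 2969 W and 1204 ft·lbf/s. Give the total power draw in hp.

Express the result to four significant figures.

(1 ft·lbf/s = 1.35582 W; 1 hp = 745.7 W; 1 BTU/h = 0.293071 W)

11.01 hp

1.474 kW × 1000 → 1474 W
7282 BTU/h × 0.293071 → 2134.14 W
2969 W (already W)
1204 ft·lbf/s × 1.35582 → 1632.41 W
Sum: 1474 + 2134.14 + 2969 + 1632.41 = 8209.55 W
In hp: 8209.55 / 745.7 = 11.0092 hp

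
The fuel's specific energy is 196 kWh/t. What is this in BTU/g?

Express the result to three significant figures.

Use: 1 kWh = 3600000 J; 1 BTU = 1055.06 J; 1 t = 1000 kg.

196 kWh/t × 3600000 J/kWh ÷ 1000 kg/t = 705600 J/kg
705600 J/kg ÷ 1055.06 J/BTU × 0.001 kg/g = 0.668777 BTU/g

0.669 BTU/g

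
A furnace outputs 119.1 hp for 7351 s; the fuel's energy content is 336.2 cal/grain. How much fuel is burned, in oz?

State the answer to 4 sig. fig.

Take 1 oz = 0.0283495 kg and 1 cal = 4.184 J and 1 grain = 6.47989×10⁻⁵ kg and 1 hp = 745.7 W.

119.1 hp → 88812.9 W
E = P × t = 88812.9 × 7351 = 6.52864×10⁸ J
336.2 cal/grain → 2.17081×10⁷ J/kg
m = E / e_s = 6.52864×10⁸ / 2.17081×10⁷ = 30.0747 kg
In oz: 30.0747 / 0.0283495 = 1060.85 oz

1061 oz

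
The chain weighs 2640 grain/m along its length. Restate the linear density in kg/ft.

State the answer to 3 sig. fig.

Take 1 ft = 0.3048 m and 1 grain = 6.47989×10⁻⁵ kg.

0.0521 kg/ft

2640 grain/m × 6.47989×10⁻⁵ kg/grain = 0.171069 kg/m
0.171069 kg/m × 0.3048 m/ft = 0.0521418 kg/ft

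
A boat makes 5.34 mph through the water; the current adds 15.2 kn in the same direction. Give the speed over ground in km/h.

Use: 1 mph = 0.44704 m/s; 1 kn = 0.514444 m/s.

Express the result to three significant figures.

36.7 km/h

5.34 mph × 0.44704 = 2.38719 m/s
15.2 kn × 0.514444 = 7.81955 m/s
Sum: 2.38719 + 7.81955 = 10.2067 m/s
In km/h: 10.2067 / (1/3.6) = 36.7441 km/h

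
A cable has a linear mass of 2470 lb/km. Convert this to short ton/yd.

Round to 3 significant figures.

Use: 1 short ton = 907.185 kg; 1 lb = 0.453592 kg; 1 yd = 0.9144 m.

0.00113 short ton/yd

2470 lb/km × 0.453592 kg/lb ÷ 1000 m/km = 1.12037 kg/m
1.12037 kg/m ÷ 907.185 kg/short ton × 0.9144 m/yd = 0.00112928 short ton/yd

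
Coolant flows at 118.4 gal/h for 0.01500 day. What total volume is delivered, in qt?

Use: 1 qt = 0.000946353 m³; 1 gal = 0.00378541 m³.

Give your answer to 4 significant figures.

118.4 gal/h → 1.24498×10⁻⁴ m³/s
0.01500 day → 1296 s
V = Q × t = 1.24498×10⁻⁴ × 1296 = 0.161349 m³
In qt: 0.161349 / 0.000946353 = 170.496 qt

170.5 qt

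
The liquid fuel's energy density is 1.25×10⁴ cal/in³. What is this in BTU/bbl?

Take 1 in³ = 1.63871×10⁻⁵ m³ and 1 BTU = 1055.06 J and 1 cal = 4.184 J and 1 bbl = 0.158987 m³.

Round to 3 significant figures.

1.25×10⁴ cal/in³ × 4.184 J/cal ÷ 1.63871×10⁻⁵ m³/in³ = 3.19153×10⁹ J/m³
3.19153×10⁹ J/m³ ÷ 1055.06 J/BTU × 0.158987 m³/bbl = 480932 BTU/bbl

4.81×10⁵ BTU/bbl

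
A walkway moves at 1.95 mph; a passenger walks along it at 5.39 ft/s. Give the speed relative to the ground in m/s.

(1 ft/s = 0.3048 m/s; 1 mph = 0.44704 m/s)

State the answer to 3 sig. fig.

1.95 mph × 0.44704 = 0.871728 m/s
5.39 ft/s × 0.3048 = 1.64287 m/s
Total: 0.871728 + 1.64287 = 2.5146 m/s

2.51 m/s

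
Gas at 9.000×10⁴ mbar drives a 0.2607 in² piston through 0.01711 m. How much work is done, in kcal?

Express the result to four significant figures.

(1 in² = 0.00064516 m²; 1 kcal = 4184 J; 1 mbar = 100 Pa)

9.000×10⁴ mbar → 9×10⁶ Pa
0.2607 in² → 1.68193×10⁻⁴ m²
F = P × A = 9×10⁶ × 1.68193×10⁻⁴ = 1513.74 N
W = F × d = 1513.74 × 0.01711 = 25.9001 J
In kcal: 25.9001 / 4184 = 0.00619027 kcal

0.006190 kcal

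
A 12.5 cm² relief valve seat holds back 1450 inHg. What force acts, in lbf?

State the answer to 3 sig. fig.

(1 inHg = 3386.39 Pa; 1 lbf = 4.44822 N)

1450 inHg × 3386.39 → 4.91027×10⁶ Pa
12.5 cm² × 0.0001 → 0.00125 m²
F = P × A = 4.91027×10⁶ Pa × 0.00125 m² = 6137.84 N
6137.84 N ÷ (4.44822 N/lbf) = 1379.84 lbf

1380 lbf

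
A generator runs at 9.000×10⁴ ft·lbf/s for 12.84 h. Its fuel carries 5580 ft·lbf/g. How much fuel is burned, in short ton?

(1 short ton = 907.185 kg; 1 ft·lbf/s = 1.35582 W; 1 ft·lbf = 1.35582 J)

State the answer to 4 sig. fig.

0.8218 short ton

9.000×10⁴ ft·lbf/s → 122024 W
12.84 h → 46224 s
E = P × t = 122024 × 46224 = 5.64044×10⁹ J
5580 ft·lbf/g → 7.56548×10⁶ J/kg
m = E / e_s = 5.64044×10⁹ / 7.56548×10⁶ = 745.55 kg
In short ton: 745.55 / 907.185 = 0.821828 short ton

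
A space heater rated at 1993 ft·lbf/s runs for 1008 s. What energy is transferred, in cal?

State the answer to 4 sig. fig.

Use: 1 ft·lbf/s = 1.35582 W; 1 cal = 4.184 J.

6.510×10⁵ cal

1993 ft·lbf/s × 1.35582 → 2702.15 W
E = P × t = 2702.15 W × 1008 s = 2.72377×10⁶ J
2.72377×10⁶ J ÷ (4.184 J/cal) = 650997 cal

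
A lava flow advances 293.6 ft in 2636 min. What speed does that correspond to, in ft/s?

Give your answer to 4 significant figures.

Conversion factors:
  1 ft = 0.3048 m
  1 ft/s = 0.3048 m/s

0.001856 ft/s

293.6 ft × 0.3048 → 89.4893 m
2636 min × 60 → 158160 s
v = d / t = 89.4893 m / 158160 s = 5.65815×10⁻⁴ m/s
5.65815×10⁻⁴ m/s ÷ (0.3048 m/s/ft/s) = 0.00185635 ft/s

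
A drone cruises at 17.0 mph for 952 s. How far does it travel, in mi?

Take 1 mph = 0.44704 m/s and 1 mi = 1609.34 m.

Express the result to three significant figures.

4.50 mi

17.0 mph × 0.44704 → 7.59968 m/s
d = v × t = 7.59968 m/s × 952 s = 7234.9 m
7234.9 m ÷ (1609.34 m/mi) = 4.49557 mi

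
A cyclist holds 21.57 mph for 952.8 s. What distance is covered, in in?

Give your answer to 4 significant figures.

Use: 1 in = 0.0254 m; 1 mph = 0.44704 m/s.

3.617×10⁵ in

21.57 mph × 0.44704 → 9.64265 m/s
d = v × t = 9.64265 m/s × 952.8 s = 9187.52 m
9187.52 m ÷ (0.0254 m/in) = 361713 in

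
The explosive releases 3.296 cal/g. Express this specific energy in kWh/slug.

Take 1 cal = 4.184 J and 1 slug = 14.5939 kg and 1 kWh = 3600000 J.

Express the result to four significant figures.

3.296 cal/g × 4.184 J/cal ÷ 0.001 kg/g = 13790.5 J/kg
13790.5 J/kg ÷ 3600000 J/kWh × 14.5939 kg/slug = 0.0559048 kWh/slug

0.05590 kWh/slug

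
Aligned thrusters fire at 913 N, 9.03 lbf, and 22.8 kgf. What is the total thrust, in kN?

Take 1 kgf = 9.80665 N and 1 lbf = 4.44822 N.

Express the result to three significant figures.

913 N (already N)
9.03 lbf × 4.44822 → 40.1674 N
22.8 kgf × 9.80665 → 223.592 N
Combined: 913 + 40.1674 + 223.592 = 1176.76 N
In kN: 1176.76 / 1000 = 1.17676 kN

1.18 kN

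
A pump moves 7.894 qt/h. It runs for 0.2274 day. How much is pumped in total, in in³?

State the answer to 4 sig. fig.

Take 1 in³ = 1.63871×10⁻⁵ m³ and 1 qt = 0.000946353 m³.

7.894 qt/h → 2.07514×10⁻⁶ m³/s
0.2274 day → 19647.4 s
V = Q × t = 2.07514×10⁻⁶ × 19647.4 = 0.0407711 m³
In in³: 0.0407711 / 1.63871×10⁻⁵ = 2488 in³

2488 in³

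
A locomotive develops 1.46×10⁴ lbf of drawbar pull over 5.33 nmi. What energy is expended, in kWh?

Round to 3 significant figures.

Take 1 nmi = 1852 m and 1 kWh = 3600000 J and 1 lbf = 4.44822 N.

178 kWh

1.46×10⁴ lbf × 4.44822 → 64944 N
5.33 nmi × 1852 → 9871.16 m
W = F × d = 64944 N × 9871.16 m = 6.41073×10⁸ J
6.41073×10⁸ J ÷ (3600000 J/kWh) = 178.076 kWh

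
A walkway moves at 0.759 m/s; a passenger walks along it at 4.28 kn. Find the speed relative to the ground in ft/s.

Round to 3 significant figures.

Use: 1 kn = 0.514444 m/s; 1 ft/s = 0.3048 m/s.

9.71 ft/s

0.759 m/s (already m/s)
4.28 kn × 0.514444 = 2.20182 m/s
Total: 0.759 + 2.20182 = 2.96082 m/s
In ft/s: 2.96082 / 0.3048 = 9.71398 ft/s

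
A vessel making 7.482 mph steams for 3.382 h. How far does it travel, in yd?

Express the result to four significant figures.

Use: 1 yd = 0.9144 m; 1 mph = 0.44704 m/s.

7.482 mph × 0.44704 → 3.34475 m/s
3.382 h × 3600 → 12175.2 s
d = v × t = 3.34475 m/s × 12175.2 s = 40723 m
40723 m ÷ (0.9144 m/yd) = 44535.2 yd

4.454×10⁴ yd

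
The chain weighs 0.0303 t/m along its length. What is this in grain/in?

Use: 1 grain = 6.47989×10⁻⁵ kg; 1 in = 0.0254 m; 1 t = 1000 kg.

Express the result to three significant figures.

1.19×10⁴ grain/in

0.0303 t/m × 1000 kg/t = 30.3 kg/m
30.3 kg/m ÷ 6.47989×10⁻⁵ kg/grain × 0.0254 m/in = 11877.1 grain/in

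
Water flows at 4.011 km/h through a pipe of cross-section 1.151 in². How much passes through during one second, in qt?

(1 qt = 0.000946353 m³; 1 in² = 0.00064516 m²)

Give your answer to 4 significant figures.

4.011 km/h × (1/3.6) = 1.11417 m/s
1.151 in² × 0.00064516 = 7.42579×10⁻⁴ m²
V = v × A × t = 1.11417 m/s × 7.42579×10⁻⁴ m² × 1 s = 8.27359×10⁻⁴ m³
8.27359×10⁻⁴ m³ ÷ (0.000946353 m³/qt) = 0.87426 qt

0.8743 qt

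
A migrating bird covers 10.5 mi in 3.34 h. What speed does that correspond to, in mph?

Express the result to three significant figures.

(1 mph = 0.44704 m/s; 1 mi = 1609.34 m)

10.5 mi × 1609.34 → 16898.1 m
3.34 h × 3600 → 12024 s
v = d / t = 16898.1 m / 12024 s = 1.40536 m/s
1.40536 m/s ÷ (0.44704 m/s/mph) = 3.1437 mph

3.14 mph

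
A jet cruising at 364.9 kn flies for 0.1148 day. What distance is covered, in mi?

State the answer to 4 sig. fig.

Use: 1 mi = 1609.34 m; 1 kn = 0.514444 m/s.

1157 mi

364.9 kn × 0.514444 = 187.721 m/s
0.1148 day × 86400 = 9918.72 s
d = v × t = 187.721 m/s × 9918.72 s = 1.86195×10⁶ m
1.86195×10⁶ m ÷ (1609.34 m/mi) = 1156.96 mi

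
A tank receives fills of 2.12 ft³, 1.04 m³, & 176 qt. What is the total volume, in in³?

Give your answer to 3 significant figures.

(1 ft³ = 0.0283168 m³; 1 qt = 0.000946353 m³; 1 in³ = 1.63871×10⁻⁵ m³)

2.12 ft³ × 0.0283168 → 0.0600316 m³
1.04 m³ (already m³)
176 qt × 0.000946353 → 0.166558 m³
Sum: 0.0600316 + 1.04 + 0.166558 = 1.26659 m³
In in³: 1.26659 / 1.63871×10⁻⁵ = 77291.9 in³

7.73×10⁴ in³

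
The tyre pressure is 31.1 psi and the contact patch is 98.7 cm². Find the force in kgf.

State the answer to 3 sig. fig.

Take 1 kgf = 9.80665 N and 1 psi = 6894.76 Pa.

216 kgf

31.1 psi × 6894.76 = 214427 Pa
98.7 cm² × 0.0001 = 0.00987 m²
F = P × A = 214427 Pa × 0.00987 m² = 2116.39 N
2116.39 N ÷ (9.80665 N/kgf) = 215.812 kgf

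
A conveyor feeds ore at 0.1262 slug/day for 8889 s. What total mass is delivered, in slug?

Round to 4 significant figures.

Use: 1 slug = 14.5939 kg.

0.01298 slug

0.1262 slug/day → 2.13166×10⁻⁵ kg/s
m = ṁ × t = 2.13166×10⁻⁵ × 8889 = 0.189483 kg
In slug: 0.189483 / 14.5939 = 0.0129837 slug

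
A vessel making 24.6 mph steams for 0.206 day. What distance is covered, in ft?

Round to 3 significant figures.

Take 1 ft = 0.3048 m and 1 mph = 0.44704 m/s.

6.42×10⁵ ft

24.6 mph × 0.44704 → 10.9972 m/s
0.206 day × 86400 → 17798.4 s
d = v × t = 10.9972 m/s × 17798.4 s = 195733 m
195733 m ÷ (0.3048 m/ft) = 642169 ft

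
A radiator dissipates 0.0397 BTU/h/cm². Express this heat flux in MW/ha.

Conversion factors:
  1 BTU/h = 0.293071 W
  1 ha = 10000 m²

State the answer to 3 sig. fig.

0.0397 BTU/h/cm² × 0.293071 W/BTU/h ÷ 0.0001 m²/cm² = 116.349 W/m²
116.349 W/m² ÷ 1000000 W/MW × 10000 m²/ha = 1.16349 MW/ha

1.16 MW/ha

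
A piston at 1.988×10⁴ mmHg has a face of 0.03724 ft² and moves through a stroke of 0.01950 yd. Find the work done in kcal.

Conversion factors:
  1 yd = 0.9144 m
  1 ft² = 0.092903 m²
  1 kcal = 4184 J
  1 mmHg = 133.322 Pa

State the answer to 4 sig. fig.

0.03908 kcal

1.988×10⁴ mmHg → 2.65044×10⁶ Pa
0.03724 ft² → 0.00345971 m²
F = P × A = 2.65044×10⁶ × 0.00345971 = 9169.75 N
0.01950 yd → 0.0178308 m
W = F × d = 9169.75 × 0.0178308 = 163.504 J
In kcal: 163.504 / 4184 = 0.0390784 kcal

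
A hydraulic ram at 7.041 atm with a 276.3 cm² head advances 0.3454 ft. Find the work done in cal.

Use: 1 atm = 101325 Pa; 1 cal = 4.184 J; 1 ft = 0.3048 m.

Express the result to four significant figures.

496.0 cal

7.041 atm → 713429 Pa
276.3 cm² → 0.02763 m²
F = P × A = 713429 × 0.02763 = 19712 N
0.3454 ft → 0.105278 m
W = F × d = 19712 × 0.105278 = 2075.24 J
In cal: 2075.24 / 4.184 = 495.994 cal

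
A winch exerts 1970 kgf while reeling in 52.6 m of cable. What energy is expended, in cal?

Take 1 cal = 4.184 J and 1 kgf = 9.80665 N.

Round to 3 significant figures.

2.43×10⁵ cal

1970 kgf × 9.80665 = 19319.1 N
W = F × d = 19319.1 N × 52.6 m = 1.01618×10⁶ J
1.01618×10⁶ J ÷ (4.184 J/cal) = 242873 cal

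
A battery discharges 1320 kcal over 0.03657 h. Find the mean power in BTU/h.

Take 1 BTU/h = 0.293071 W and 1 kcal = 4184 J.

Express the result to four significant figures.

1.431×10⁵ BTU/h

1320 kcal × 4184 = 5.52288×10⁶ J
0.03657 h × 3600 = 131.652 s
P = E / t = 5.52288×10⁶ J / 131.652 s = 41950.6 W
41950.6 W ÷ (0.293071 W/BTU/h) = 143141 BTU/h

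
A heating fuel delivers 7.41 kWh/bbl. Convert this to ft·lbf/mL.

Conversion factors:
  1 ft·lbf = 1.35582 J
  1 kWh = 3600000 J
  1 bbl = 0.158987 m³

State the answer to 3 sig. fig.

124 ft·lbf/mL

7.41 kWh/bbl × 3600000 J/kWh ÷ 0.158987 m³/bbl = 1.67787×10⁸ J/m³
1.67787×10⁸ J/m³ ÷ 1.35582 J/ft·lbf × 10⁻⁶ m³/mL = 123.753 ft·lbf/mL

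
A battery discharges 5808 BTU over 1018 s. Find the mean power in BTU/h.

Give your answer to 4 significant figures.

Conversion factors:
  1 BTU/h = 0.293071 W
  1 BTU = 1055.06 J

2.054×10⁴ BTU/h

5808 BTU × 1055.06 = 6.12779×10⁶ J
P = E / t = 6.12779×10⁶ J / 1018 s = 6019.44 W
6019.44 W ÷ (0.293071 W/BTU/h) = 20539.2 BTU/h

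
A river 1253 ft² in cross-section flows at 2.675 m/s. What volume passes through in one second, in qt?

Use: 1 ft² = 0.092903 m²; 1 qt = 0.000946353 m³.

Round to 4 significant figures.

1253 ft² × 0.092903 → 116.407 m²
V = v × A × t = 2.675 m/s × 116.407 m² × 1 s = 311.389 m³
311.389 m³ ÷ (0.000946353 m³/qt) = 329041 qt

3.290×10⁵ qt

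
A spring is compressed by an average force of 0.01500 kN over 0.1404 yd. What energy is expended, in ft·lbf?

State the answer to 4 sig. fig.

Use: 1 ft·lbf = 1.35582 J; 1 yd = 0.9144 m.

0.01500 kN × 1000 → 15 N
0.1404 yd × 0.9144 → 0.128382 m
W = F × d = 15 N × 0.128382 m = 1.92573 J
1.92573 J ÷ (1.35582 J/ft·lbf) = 1.42034 ft·lbf

1.420 ft·lbf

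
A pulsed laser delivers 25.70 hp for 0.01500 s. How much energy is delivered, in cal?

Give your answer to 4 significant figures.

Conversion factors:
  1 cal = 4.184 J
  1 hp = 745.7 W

68.71 cal

25.70 hp × 745.7 → 19164.5 W
E = P × t = 19164.5 W × 0.015 s = 287.468 J
287.468 J ÷ (4.184 J/cal) = 68.7065 cal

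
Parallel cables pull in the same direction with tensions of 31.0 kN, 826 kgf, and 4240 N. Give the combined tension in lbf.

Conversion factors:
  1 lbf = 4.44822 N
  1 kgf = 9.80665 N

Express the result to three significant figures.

31.0 kN × 1000 = 31000 N
826 kgf × 9.80665 = 8100.29 N
4240 N (already N)
Combined: 31000 + 8100.29 + 4240 = 43340.3 N
In lbf: 43340.3 / 4.44822 = 9743.29 lbf

9740 lbf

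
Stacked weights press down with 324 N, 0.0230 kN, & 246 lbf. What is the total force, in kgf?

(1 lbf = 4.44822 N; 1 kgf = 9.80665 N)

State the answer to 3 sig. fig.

324 N (already N)
0.0230 kN × 1000 = 23 N
246 lbf × 4.44822 = 1094.26 N
Total: 324 + 23 + 1094.26 = 1441.26 N
In kgf: 1441.26 / 9.80665 = 146.968 kgf

147 kgf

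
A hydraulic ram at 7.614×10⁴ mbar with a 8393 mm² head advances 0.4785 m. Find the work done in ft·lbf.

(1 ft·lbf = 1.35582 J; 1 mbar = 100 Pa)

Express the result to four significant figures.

7.614×10⁴ mbar → 7.614×10⁶ Pa
8393 mm² → 0.008393 m²
F = P × A = 7.614×10⁶ × 0.008393 = 63904.3 N
W = F × d = 63904.3 × 0.4785 = 30578.2 J
In ft·lbf: 30578.2 / 1.35582 = 22553.3 ft·lbf

2.255×10⁴ ft·lbf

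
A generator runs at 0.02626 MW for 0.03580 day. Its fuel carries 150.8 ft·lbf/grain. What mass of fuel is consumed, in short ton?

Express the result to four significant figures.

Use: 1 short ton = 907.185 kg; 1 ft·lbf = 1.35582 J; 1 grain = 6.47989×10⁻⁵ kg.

0.02838 short ton

0.02626 MW → 26260 W
0.03580 day → 3093.12 s
E = P × t = 26260 × 3093.12 = 8.12253×10⁷ J
150.8 ft·lbf/grain → 3.15526×10⁶ J/kg
m = E / e_s = 8.12253×10⁷ / 3.15526×10⁶ = 25.7428 kg
In short ton: 25.7428 / 907.185 = 0.0283766 short ton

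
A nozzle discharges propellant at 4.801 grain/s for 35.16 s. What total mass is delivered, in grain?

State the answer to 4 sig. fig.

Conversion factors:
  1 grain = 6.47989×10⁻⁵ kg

4.801 grain/s → 3.111×10⁻⁴ kg/s
m = ṁ × t = 3.111×10⁻⁴ × 35.16 = 0.0109383 kg
In grain: 0.0109383 / 6.47989×10⁻⁵ = 168.804 grain

168.8 grain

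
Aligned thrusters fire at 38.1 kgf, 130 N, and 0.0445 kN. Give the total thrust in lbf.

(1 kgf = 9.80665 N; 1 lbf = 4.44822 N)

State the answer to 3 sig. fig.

38.1 kgf × 9.80665 → 373.633 N
130 N (already N)
0.0445 kN × 1000 → 44.5 N
Combined: 373.633 + 130 + 44.5 = 548.133 N
In lbf: 548.133 / 4.44822 = 123.225 lbf

123 lbf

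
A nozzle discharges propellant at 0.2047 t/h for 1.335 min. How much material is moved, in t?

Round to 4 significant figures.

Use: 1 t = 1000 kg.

0.2047 t/h → 0.0568611 kg/s
1.335 min → 80.1 s
m = ṁ × t = 0.0568611 × 80.1 = 4.55457 kg
In t: 4.55457 / 1000 = 0.00455457 t

0.004555 t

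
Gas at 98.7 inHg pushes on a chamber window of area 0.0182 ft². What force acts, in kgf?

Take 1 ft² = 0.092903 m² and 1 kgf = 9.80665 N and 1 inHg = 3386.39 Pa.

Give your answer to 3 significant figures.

98.7 inHg × 3386.39 → 334237 Pa
0.0182 ft² × 0.092903 → 0.00169083 m²
F = P × A = 334237 Pa × 0.00169083 m² = 565.138 N
565.138 N ÷ (9.80665 N/kgf) = 57.628 kgf

57.6 kgf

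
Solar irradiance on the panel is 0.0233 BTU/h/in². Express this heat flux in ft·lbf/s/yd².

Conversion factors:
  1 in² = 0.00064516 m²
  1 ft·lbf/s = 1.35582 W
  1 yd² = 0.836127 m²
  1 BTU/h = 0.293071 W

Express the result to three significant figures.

0.0233 BTU/h/in² × 0.293071 W/BTU/h ÷ 0.00064516 m²/in² = 10.5843 W/m²
10.5843 W/m² ÷ 1.35582 W/ft·lbf/s × 0.836127 m²/yd² = 6.52728 ft·lbf/s/yd²

6.53 ft·lbf/s/yd²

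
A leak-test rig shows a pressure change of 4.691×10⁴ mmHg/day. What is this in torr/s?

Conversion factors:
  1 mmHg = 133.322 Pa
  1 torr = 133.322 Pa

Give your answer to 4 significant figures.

4.691×10⁴ mmHg/day × 133.322 Pa/mmHg ÷ 86400 s/day = 72.3858 Pa/s
72.3858 Pa/s ÷ 133.322 Pa/torr = 0.54294 torr/s

0.5429 torr/s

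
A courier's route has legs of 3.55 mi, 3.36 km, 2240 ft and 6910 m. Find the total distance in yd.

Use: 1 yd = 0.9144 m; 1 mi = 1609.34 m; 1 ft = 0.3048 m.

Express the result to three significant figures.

3.55 mi × 1609.34 → 5713.16 m
3.36 km × 1000 → 3360 m
2240 ft × 0.3048 → 682.752 m
6910 m (already m)
Combined: 5713.16 + 3360 + 682.752 + 6910 = 16665.9 m
In yd: 16665.9 / 0.9144 = 18226 yd

1.82×10⁴ yd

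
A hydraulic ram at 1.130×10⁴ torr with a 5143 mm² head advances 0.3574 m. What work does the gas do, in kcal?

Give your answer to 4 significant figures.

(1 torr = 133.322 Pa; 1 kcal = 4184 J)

0.6619 kcal

1.130×10⁴ torr → 1.50654×10⁶ Pa
5143 mm² → 0.005143 m²
F = P × A = 1.50654×10⁶ × 0.005143 = 7748.14 N
W = F × d = 7748.14 × 0.3574 = 2769.19 J
In kcal: 2769.19 / 4184 = 0.661852 kcal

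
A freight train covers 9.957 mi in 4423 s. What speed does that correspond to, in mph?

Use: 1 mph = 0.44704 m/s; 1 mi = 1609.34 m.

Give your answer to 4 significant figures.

9.957 mi × 1609.34 → 16024.2 m
v = d / t = 16024.2 m / 4423 s = 3.62293 m/s
3.62293 m/s ÷ (0.44704 m/s/mph) = 8.10426 mph

8.104 mph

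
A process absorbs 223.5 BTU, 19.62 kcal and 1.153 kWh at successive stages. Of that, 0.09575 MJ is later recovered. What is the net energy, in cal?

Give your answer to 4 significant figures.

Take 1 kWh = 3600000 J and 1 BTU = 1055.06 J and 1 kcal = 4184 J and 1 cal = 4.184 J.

1.045×10⁶ cal

223.5 BTU × 1055.06 → 235806 J
19.62 kcal × 4184 → 82090.1 J
1.153 kWh × 3600000 → 4.1508×10⁶ J
0.09575 MJ × 1000000 → 95750 J
Result: 235806 + 82090.1 + 4.1508×10⁶ − 95750 = 4.37295×10⁶ J
In cal: 4.37295×10⁶ / 4.184 = 1.04516×10⁶ cal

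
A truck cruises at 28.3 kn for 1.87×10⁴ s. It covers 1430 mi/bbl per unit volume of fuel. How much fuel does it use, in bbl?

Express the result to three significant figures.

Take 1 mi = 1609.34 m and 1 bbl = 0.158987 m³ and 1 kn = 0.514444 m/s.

0.118 bbl

28.3 kn → 14.5588 m/s
d = v × t = 14.5588 × 18700 = 272250 m
1430 mi/bbl → 1.44751×10⁷ m/m³
V = d / (distance per unit fuel) = 272250 / 1.44751×10⁷ = 0.0188082 m³
In bbl: 0.0188082 / 0.158987 = 0.1183 bbl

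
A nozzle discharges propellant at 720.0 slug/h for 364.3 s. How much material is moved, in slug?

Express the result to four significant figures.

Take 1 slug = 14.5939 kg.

720.0 slug/h → 2.91878 kg/s
m = ṁ × t = 2.91878 × 364.3 = 1063.31 kg
In slug: 1063.31 / 14.5939 = 72.8599 slug

72.86 slug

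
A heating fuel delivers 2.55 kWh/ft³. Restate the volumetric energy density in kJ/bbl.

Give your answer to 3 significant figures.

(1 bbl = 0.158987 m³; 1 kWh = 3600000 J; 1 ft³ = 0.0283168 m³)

2.55 kWh/ft³ × 3600000 J/kWh ÷ 0.0283168 m³/ft³ = 3.24189×10⁸ J/m³
3.24189×10⁸ J/m³ ÷ 1000 J/kJ × 0.158987 m³/bbl = 51541.8 kJ/bbl

5.15×10⁴ kJ/bbl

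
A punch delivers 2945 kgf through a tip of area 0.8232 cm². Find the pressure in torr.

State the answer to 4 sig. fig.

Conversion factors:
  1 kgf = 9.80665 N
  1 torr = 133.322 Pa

2945 kgf × 9.80665 → 28880.6 N
0.8232 cm² × 0.0001 → 8.232×10⁻⁵ m²
P = F / A = 28880.6 N / 8.232×10⁻⁵ m² = 3.50833×10⁸ Pa
3.50833×10⁸ Pa ÷ (133.322 Pa/torr) = 2.63147×10⁶ torr

2.631×10⁶ torr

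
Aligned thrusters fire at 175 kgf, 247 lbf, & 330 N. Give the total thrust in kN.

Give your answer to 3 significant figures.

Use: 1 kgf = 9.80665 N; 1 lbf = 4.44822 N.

175 kgf × 9.80665 = 1716.16 N
247 lbf × 4.44822 = 1098.71 N
330 N (already N)
Combined: 1716.16 + 1098.71 + 330 = 3144.87 N
In kN: 3144.87 / 1000 = 3.14487 kN

3.14 kN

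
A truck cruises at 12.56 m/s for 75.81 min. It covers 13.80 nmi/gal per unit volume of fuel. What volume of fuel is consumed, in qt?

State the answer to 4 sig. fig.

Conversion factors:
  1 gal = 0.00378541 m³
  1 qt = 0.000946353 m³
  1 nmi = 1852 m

8.941 qt

75.81 min → 4548.6 s
d = v × t = 12.56 × 4548.6 = 57130.4 m
13.80 nmi/gal → 6.75161×10⁶ m/m³
V = d / (distance per unit fuel) = 57130.4 / 6.75161×10⁶ = 0.00846174 m³
In qt: 0.00846174 / 0.000946353 = 8.94142 qt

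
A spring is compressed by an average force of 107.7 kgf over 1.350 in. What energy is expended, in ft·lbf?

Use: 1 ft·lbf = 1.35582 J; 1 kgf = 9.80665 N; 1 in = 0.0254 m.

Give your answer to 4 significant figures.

26.71 ft·lbf

107.7 kgf × 9.80665 = 1056.18 N
1.350 in × 0.0254 = 0.03429 m
W = F × d = 1056.18 N × 0.03429 m = 36.2164 J
36.2164 J ÷ (1.35582 J/ft·lbf) = 26.7118 ft·lbf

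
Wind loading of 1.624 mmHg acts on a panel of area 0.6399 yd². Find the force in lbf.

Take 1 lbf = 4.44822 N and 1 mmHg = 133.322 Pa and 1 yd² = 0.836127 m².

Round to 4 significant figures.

1.624 mmHg × 133.322 → 216.515 Pa
0.6399 yd² × 0.836127 → 0.535038 m²
F = P × A = 216.515 Pa × 0.535038 m² = 115.844 N
115.844 N ÷ (4.44822 N/lbf) = 26.0428 lbf

26.04 lbf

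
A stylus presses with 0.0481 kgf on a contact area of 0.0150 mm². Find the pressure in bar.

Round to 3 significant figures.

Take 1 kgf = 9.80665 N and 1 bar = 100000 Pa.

314 bar

0.0481 kgf × 9.80665 = 0.4717 N
0.0150 mm² × 10⁻⁶ = 1.5×10⁻⁸ m²
P = F / A = 0.4717 N / 1.5×10⁻⁸ m² = 3.14467×10⁷ Pa
3.14467×10⁷ Pa ÷ (100000 Pa/bar) = 314.467 bar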